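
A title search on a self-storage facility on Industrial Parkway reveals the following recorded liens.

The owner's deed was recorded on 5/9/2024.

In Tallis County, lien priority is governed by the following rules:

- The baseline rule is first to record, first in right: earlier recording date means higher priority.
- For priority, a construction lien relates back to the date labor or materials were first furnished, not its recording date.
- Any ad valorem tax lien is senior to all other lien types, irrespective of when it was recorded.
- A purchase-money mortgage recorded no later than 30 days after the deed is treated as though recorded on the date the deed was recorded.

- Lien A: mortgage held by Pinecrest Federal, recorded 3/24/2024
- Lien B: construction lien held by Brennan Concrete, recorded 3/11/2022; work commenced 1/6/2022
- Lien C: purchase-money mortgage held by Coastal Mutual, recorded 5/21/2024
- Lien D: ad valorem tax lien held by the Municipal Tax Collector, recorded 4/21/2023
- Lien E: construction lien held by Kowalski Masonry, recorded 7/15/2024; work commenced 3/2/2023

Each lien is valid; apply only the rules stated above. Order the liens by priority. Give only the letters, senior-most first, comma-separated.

Adjusting effective dates: B relates back to 1/6/2022 (work commenced); C relates back to the deed date 5/9/2024; E's effective date is 3/2/2023, when work began.
D, as an ad valorem tax lien, has superpriority and ranks first.
Remaining liens by effective date: B (1/6/2022), E (3/2/2023), A (3/24/2024), C (5/9/2024).

D, B, E, A, C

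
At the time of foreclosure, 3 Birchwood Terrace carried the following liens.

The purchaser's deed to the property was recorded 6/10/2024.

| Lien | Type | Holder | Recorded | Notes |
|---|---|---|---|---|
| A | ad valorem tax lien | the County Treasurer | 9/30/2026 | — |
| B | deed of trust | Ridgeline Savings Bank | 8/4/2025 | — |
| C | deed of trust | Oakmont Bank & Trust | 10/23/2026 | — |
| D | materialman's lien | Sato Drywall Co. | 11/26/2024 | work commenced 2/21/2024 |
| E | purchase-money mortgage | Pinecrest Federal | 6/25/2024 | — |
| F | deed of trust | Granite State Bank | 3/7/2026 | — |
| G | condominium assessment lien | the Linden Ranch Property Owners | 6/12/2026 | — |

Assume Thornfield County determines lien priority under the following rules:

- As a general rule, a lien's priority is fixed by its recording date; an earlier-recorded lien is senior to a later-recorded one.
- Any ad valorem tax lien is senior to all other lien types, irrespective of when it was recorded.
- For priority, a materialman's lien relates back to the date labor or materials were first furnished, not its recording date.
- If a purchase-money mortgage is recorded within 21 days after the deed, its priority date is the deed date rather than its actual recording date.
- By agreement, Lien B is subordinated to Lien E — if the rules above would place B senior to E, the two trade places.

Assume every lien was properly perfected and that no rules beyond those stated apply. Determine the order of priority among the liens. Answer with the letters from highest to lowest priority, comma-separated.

Adjusting effective dates: D relates back to 2/21/2024 (work commenced); E relates back to the deed date 6/10/2024.
As an ad valorem tax lien, A is senior to every other lien.
Among the remaining liens, by effective date: D (2/21/2024), E (6/10/2024), B (8/4/2025), F (3/7/2026), G (6/12/2026), C (10/23/2026).
Since B is not senior to E, the subordination leaves the order unchanged.

A, D, E, B, F, G, C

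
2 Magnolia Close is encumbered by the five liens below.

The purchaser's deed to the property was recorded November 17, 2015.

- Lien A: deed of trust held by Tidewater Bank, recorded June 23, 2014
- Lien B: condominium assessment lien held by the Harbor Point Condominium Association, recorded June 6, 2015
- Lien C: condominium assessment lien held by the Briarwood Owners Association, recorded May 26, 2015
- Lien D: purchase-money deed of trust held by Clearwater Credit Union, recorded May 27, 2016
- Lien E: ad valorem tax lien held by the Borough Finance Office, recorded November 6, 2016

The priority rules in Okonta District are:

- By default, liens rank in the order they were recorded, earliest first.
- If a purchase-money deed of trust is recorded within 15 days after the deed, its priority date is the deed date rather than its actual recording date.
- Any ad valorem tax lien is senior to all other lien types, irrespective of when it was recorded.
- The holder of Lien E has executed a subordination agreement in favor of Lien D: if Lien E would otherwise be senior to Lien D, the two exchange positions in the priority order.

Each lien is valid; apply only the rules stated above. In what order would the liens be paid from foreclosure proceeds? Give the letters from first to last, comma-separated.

D, A, C, B, E

Effective dates: D was recorded 192 days after the deed, outside the 15-day window, so it keeps its recording date.
E, as an ad valorem tax lien, has superpriority and ranks first.
Among the remaining liens, by effective date: A (June 23, 2014), C (May 26, 2015), B (June 6, 2015), D (May 27, 2016).
Because E would otherwise rank above D, the subordination swaps them.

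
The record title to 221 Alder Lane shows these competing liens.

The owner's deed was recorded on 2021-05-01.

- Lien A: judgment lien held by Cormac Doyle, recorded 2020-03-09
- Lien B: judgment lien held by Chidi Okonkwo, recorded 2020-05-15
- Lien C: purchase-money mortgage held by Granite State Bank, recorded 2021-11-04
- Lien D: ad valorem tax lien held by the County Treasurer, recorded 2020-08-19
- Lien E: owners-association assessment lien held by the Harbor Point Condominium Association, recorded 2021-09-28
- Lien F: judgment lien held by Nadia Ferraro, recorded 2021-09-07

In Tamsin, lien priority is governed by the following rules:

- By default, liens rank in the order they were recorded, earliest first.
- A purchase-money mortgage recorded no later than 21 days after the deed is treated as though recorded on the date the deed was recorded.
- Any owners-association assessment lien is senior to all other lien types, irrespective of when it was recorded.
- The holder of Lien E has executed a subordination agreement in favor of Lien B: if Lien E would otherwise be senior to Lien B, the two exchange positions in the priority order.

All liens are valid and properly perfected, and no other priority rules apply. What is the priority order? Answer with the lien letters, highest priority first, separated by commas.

Effective dates after the stated exceptions: C was recorded 187 days after the deed — beyond 21 days — so no relation-back applies.
As an owners-association assessment lien, E is senior to every other lien.
Remaining liens by effective date: A (2020-03-09), B (2020-05-15), D (2020-08-19), F (2021-09-07), C (2021-11-04).
Because E would otherwise rank above B, the subordination swaps them.

B, A, E, D, F, C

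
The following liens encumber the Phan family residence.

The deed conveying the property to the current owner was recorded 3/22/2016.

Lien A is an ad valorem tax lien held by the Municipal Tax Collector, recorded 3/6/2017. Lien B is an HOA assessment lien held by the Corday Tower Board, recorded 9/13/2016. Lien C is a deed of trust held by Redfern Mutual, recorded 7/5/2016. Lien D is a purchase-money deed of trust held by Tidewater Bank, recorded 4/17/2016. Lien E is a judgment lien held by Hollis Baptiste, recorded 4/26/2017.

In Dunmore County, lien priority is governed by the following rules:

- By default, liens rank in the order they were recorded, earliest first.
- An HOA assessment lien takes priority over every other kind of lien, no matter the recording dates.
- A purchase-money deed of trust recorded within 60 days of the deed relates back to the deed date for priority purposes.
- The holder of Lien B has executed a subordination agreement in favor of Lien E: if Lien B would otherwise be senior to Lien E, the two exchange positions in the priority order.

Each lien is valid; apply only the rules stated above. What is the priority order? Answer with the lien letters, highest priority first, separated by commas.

E, D, C, A, B

Adjusting effective dates: D's effective date is the deed date, 3/22/2016.
B, as an HOA assessment lien, has superpriority and ranks first.
Among the remaining liens, by effective date: D (3/22/2016), C (7/5/2016), A (3/6/2017), E (4/26/2017).
Because B would otherwise rank above E, the subordination swaps them.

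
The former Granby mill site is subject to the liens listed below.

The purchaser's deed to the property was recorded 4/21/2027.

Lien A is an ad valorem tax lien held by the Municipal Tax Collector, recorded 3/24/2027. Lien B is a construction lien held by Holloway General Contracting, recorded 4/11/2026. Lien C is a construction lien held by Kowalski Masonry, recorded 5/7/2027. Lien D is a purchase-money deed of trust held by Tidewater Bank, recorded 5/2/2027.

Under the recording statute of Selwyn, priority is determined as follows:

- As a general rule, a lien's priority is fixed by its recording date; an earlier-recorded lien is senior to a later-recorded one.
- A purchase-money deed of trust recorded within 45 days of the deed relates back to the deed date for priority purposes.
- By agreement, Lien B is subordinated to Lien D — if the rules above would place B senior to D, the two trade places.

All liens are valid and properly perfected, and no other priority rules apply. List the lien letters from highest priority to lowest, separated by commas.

D, A, B, C

Effective dates: D's effective date is the deed date, 4/21/2027.
Ordering by effective date: B (4/11/2026), A (3/24/2027), D (4/21/2027), C (5/7/2027).
B would otherwise be senior to D, so under the subordination agreement B and D exchange positions.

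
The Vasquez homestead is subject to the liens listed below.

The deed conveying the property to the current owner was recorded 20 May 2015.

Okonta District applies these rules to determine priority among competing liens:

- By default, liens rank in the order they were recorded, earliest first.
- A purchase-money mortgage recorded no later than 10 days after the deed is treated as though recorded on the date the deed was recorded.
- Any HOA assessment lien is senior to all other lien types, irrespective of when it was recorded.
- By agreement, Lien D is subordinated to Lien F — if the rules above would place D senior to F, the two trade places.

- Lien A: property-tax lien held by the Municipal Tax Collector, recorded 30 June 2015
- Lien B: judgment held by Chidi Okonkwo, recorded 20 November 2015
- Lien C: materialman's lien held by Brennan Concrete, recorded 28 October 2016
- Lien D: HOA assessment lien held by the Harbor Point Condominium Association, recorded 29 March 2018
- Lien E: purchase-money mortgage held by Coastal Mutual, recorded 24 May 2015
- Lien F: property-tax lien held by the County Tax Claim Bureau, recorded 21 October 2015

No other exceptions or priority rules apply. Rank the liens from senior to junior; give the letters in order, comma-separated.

Effective dates after the stated exceptions: E was recorded within the 10-day window, so its effective date is the deed date 20 May 2015.
D is an HOA assessment lien, so it outranks all other liens regardless of date.
The other liens, earliest effective date first: E (20 May 2015), A (30 June 2015), F (21 October 2015), B (20 November 2015), C (28 October 2016).
D is senior to F before the subordination, so the two trade places.

F, E, A, D, B, C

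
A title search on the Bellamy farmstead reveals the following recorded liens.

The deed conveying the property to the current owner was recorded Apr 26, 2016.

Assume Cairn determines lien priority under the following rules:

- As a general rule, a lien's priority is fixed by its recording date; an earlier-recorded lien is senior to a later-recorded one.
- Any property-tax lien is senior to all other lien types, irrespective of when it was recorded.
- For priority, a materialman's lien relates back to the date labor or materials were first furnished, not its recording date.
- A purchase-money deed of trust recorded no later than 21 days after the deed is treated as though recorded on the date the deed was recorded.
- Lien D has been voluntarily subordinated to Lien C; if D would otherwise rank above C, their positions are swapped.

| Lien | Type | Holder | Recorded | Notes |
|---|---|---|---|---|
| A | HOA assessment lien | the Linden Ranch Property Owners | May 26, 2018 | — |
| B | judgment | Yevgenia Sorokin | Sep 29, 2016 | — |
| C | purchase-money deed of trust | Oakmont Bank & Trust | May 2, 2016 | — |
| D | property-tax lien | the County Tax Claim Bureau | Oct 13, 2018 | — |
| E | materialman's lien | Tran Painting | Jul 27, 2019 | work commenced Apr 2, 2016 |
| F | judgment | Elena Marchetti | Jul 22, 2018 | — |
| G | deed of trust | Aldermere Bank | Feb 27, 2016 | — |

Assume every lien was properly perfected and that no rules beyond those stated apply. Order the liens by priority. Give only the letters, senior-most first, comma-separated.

Adjusting effective dates: C was recorded within the 21-day window, so its effective date is the deed date Apr 26, 2016; E's effective date is Apr 2, 2016, when work began.
D is a property-tax lien, so it outranks all other liens regardless of date.
Among the remaining liens, by effective date: G (Feb 27, 2016), E (Apr 2, 2016), C (Apr 26, 2016), B (Sep 29, 2016), A (May 26, 2018), F (Jul 22, 2018).
The subordination applies — D was senior to C — so D and C swap.

C, G, E, D, B, A, F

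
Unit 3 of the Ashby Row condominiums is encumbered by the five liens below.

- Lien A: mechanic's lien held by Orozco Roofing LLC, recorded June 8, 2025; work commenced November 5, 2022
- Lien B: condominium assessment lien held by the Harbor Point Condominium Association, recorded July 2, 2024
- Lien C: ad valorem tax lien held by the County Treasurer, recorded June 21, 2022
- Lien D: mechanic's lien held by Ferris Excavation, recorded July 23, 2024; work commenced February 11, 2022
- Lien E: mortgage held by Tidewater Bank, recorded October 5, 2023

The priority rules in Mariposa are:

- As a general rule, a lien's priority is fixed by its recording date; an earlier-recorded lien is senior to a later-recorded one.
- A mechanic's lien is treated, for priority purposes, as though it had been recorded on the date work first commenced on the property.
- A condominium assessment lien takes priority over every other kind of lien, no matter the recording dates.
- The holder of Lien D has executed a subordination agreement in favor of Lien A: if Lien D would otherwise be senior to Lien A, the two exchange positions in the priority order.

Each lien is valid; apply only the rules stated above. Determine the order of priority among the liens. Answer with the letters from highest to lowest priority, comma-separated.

First, effective dates: A is treated as recorded November 5, 2022, the work-commencement date; D is treated as recorded February 11, 2022, the work-commencement date.
B is a condominium assessment lien and takes priority over every other lien.
Among the remaining liens, by effective date: D (February 11, 2022), C (June 21, 2022), A (November 5, 2022), E (October 5, 2023).
Because D would otherwise rank above A, the subordination swaps them.

B, A, C, D, E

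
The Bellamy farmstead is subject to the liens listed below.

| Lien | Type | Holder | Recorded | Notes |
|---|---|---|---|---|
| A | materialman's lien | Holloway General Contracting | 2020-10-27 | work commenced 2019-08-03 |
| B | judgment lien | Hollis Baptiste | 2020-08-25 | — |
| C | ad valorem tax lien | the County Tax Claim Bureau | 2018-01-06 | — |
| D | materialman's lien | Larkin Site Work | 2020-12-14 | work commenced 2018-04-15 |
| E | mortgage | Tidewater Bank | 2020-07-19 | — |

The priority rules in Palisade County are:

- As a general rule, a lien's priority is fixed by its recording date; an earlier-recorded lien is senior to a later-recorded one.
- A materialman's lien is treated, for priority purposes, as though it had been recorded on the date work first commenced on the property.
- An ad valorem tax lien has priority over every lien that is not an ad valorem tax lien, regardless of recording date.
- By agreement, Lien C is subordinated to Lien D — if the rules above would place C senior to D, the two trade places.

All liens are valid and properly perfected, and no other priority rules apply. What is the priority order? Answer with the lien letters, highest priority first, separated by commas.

D, C, A, E, B

Effective dates after the stated exceptions: A's effective date is 2019-08-03, when work began; D is treated as recorded 2018-04-15, the work-commencement date.
C, as an ad valorem tax lien, has superpriority and ranks first.
Remaining liens by effective date: D (2018-04-15), A (2019-08-03), E (2020-07-19), B (2020-08-25).
The subordination applies — C was senior to D — so C and D swap.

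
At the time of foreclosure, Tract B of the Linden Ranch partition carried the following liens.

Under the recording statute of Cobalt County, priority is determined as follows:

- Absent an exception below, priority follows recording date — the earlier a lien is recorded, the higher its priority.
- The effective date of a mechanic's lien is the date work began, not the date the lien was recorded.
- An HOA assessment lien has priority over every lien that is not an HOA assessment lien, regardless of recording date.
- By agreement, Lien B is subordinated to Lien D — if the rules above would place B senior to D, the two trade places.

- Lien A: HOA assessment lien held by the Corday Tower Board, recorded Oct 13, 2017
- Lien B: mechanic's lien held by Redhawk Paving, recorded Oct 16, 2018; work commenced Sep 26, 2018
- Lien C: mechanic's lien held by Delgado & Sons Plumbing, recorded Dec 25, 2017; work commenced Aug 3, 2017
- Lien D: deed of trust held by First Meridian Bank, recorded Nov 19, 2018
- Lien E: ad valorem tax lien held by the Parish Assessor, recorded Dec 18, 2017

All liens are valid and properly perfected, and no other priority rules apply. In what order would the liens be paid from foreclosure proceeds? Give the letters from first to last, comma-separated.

Effective dates: B is treated as recorded Sep 26, 2018, the work-commencement date; C is treated as recorded Aug 3, 2017, the work-commencement date.
A, as an HOA assessment lien, has superpriority and ranks first.
Remaining liens by effective date: C (Aug 3, 2017), E (Dec 18, 2017), B (Sep 26, 2018), D (Nov 19, 2018).
B would otherwise be senior to D, so under the subordination agreement B and D exchange positions.

A, C, E, D, B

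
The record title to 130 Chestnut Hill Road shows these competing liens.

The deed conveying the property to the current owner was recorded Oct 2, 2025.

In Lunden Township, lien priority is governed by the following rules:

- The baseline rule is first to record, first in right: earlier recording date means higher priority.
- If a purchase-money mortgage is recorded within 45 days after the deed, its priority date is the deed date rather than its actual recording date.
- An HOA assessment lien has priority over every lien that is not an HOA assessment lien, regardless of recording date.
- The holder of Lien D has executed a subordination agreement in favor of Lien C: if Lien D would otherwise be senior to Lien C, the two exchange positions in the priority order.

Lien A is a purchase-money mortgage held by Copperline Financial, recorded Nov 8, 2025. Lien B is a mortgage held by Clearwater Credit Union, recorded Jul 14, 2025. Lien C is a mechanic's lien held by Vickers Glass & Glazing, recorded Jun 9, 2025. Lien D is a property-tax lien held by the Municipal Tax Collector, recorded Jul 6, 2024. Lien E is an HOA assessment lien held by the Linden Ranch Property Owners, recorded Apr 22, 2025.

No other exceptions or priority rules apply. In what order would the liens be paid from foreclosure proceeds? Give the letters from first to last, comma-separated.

Effective dates after the stated exceptions: A was recorded within the 45-day window, so its effective date is the deed date Oct 2, 2025.
E, as an HOA assessment lien, has superpriority and ranks first.
The other liens, earliest effective date first: D (Jul 6, 2024), C (Jun 9, 2025), B (Jul 14, 2025), A (Oct 2, 2025).
The subordination applies — D was senior to C — so D and C swap.

E, C, D, B, A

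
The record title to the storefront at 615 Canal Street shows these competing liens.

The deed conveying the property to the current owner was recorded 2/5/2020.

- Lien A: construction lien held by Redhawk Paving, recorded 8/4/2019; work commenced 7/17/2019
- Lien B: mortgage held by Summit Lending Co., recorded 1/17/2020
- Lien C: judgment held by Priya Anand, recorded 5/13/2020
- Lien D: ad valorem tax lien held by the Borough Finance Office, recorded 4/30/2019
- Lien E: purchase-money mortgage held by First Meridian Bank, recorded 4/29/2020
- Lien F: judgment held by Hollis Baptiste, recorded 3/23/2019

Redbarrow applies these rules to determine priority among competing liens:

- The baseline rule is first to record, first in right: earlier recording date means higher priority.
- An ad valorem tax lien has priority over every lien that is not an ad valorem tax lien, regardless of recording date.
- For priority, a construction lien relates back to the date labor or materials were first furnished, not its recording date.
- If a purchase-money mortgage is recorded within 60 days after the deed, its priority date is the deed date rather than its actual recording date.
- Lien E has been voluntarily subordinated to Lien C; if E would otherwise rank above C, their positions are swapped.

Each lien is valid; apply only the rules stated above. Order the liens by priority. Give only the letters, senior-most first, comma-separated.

D, F, A, B, C, E

Effective dates after the stated exceptions: A is treated as recorded 7/17/2019, the work-commencement date; E was recorded 84 days after the deed — beyond 60 days — so no relation-back applies.
D, as an ad valorem tax lien, has superpriority and ranks first.
Remaining liens by effective date: F (3/23/2019), A (7/17/2019), B (1/17/2020), E (4/29/2020), C (5/13/2020).
E would otherwise be senior to C, so under the subordination agreement E and C exchange positions.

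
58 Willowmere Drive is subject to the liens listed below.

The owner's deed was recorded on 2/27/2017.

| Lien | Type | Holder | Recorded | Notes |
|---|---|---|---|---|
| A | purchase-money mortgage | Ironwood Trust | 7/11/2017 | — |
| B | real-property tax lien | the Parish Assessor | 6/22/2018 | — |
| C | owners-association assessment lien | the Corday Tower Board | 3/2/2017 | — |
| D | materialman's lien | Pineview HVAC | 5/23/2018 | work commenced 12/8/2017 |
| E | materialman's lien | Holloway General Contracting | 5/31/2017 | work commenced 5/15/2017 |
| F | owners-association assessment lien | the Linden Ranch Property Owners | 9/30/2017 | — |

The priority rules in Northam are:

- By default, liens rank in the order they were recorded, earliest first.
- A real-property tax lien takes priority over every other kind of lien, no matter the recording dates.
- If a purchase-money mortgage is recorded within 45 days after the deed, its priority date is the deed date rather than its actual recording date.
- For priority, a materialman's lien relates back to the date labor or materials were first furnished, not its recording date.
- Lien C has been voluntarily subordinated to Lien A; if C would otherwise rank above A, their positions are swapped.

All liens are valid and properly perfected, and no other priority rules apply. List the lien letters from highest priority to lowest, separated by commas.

Adjusting effective dates: A missed the 45-day window (134 days after the deed), so its recording date stands; D's effective date is 12/8/2017, when work began; E relates back to 5/15/2017 (work commenced).
B is a real-property tax lien, so it outranks all other liens regardless of date.
Among the remaining liens, by effective date: C (3/2/2017), E (5/15/2017), A (7/11/2017), F (9/30/2017), D (12/8/2017).
Because C would otherwise rank above A, the subordination swaps them.

B, A, E, C, F, D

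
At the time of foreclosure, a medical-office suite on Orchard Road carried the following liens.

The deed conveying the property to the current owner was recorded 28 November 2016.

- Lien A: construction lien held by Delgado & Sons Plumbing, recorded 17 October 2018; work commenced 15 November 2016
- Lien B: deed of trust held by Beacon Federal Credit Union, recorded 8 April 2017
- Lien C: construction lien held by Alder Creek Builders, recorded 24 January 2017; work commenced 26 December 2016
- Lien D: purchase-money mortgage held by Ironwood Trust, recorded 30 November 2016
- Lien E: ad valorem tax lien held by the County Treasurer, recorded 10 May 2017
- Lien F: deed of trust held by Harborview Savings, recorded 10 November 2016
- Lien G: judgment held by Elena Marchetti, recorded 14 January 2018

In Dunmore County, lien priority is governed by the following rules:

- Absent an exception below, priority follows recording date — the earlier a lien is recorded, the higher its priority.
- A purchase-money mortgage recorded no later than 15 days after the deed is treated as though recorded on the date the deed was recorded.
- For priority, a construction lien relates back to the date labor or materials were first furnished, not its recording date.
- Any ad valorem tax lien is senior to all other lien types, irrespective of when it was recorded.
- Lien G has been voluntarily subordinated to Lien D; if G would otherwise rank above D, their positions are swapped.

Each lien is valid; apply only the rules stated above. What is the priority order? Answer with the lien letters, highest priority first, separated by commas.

First, effective dates: A is treated as recorded 15 November 2016, the work-commencement date; C relates back to 26 December 2016 (work commenced); D relates back to the deed date 28 November 2016.
E, as an ad valorem tax lien, has superpriority and ranks first.
Among the remaining liens, by effective date: F (10 November 2016), A (15 November 2016), D (28 November 2016), C (26 December 2016), B (8 April 2017), G (14 January 2018).
Since G is not senior to D, the subordination leaves the order unchanged.

E, F, A, D, C, B, G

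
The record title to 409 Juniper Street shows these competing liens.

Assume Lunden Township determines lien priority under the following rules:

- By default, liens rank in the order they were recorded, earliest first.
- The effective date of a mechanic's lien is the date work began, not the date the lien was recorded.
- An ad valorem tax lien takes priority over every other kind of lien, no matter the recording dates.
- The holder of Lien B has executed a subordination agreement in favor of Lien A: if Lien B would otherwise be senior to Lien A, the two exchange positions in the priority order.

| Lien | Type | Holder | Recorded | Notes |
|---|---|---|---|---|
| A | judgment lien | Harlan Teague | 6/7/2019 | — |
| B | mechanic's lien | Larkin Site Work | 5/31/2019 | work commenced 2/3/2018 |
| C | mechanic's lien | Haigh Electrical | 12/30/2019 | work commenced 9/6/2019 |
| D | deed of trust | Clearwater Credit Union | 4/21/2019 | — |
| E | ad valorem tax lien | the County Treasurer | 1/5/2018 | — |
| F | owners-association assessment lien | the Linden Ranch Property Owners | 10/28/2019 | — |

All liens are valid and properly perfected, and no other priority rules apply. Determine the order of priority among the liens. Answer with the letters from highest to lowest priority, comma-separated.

E, A, D, B, C, F

First, effective dates: B relates back to 2/3/2018 (work commenced); C's effective date is 9/6/2019, when work began.
E is an ad valorem tax lien and takes priority over every other lien.
Remaining liens by effective date: B (2/3/2018), D (4/21/2019), A (6/7/2019), C (9/6/2019), F (10/28/2019).
The subordination applies — B was senior to A — so B and A swap.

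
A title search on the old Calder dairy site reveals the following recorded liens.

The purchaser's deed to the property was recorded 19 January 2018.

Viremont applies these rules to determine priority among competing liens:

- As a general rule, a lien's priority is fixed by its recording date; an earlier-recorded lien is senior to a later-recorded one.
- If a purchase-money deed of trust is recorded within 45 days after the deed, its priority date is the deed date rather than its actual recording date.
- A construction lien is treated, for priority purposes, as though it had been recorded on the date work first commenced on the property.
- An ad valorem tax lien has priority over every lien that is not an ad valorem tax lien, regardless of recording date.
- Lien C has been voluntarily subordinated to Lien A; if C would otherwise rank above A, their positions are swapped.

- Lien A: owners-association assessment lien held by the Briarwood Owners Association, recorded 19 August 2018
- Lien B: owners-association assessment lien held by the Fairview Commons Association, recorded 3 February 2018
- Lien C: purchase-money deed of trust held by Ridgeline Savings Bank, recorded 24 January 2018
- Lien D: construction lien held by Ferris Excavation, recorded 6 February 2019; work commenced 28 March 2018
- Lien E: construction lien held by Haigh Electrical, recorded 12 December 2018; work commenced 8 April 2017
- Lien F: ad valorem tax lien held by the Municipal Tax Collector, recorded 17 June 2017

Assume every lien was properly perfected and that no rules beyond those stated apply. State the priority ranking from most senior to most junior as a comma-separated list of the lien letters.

Effective dates after the stated exceptions: C's effective date is the deed date, 19 January 2018; D is treated as recorded 28 March 2018, the work-commencement date; E's effective date is 8 April 2017, when work began.
As an ad valorem tax lien, F is senior to every other lien.
The other liens, earliest effective date first: E (8 April 2017), C (19 January 2018), B (3 February 2018), D (28 March 2018), A (19 August 2018).
The subordination applies — C was senior to A — so C and A swap.

F, E, A, B, D, C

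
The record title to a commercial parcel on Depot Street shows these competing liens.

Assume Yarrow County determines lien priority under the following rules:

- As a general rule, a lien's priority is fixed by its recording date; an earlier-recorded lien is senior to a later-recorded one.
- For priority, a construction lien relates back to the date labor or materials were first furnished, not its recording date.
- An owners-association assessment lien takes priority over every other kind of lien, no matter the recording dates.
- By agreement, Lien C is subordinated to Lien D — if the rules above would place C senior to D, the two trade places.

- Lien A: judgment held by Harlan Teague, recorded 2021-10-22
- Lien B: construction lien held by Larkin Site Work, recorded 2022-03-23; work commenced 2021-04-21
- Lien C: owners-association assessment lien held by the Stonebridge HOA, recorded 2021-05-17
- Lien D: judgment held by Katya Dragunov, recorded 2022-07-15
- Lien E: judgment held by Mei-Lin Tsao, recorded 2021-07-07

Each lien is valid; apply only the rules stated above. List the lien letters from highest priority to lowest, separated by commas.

D, B, E, A, C

First, effective dates: B's effective date is 2021-04-21, when work began.
C, as an owners-association assessment lien, has superpriority and ranks first.
Ordering the rest by effective date: B (2021-04-21), E (2021-07-07), A (2021-10-22), D (2022-07-15).
C is senior to D before the subordination, so the two trade places.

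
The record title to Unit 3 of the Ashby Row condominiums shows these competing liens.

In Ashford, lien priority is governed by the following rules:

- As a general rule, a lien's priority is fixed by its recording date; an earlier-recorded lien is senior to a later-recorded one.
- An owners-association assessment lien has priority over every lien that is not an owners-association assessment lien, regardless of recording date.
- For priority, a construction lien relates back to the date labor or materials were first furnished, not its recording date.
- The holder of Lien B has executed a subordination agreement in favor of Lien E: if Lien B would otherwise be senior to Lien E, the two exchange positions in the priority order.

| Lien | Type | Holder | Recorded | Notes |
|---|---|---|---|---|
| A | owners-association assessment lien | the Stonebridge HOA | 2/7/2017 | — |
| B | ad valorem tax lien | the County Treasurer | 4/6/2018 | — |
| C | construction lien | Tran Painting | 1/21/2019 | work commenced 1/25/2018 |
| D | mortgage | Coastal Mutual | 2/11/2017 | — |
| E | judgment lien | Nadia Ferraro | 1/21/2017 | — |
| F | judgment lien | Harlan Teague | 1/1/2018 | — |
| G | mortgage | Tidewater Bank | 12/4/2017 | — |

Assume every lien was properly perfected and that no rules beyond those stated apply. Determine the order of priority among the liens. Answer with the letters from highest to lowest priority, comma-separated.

A, E, D, G, F, C, B

Effective dates: C's effective date is 1/25/2018, when work began.
As an owners-association assessment lien, A is senior to every other lien.
Among the remaining liens, by effective date: E (1/21/2017), D (2/11/2017), G (12/4/2017), F (1/1/2018), C (1/25/2018), B (4/6/2018).
B is already junior to E, so the subordination agreement changes nothing.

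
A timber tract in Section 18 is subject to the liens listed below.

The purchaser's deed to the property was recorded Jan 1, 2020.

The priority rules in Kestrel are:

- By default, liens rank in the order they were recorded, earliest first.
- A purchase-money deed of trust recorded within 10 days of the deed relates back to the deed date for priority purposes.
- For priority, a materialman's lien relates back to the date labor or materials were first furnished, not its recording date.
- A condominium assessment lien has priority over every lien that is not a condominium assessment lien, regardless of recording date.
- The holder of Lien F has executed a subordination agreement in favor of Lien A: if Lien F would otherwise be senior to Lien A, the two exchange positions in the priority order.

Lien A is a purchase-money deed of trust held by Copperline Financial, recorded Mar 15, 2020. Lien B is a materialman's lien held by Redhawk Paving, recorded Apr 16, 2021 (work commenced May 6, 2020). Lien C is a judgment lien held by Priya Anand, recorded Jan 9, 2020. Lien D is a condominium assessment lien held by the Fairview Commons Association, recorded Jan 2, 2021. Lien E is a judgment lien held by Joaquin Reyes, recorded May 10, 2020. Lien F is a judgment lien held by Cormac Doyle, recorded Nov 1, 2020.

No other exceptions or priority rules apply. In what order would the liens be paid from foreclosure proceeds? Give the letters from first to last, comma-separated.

D, C, A, B, E, F

Effective dates: A was recorded 74 days after the deed — beyond 10 days — so no relation-back applies; B is treated as recorded May 6, 2020, the work-commencement date.
As a condominium assessment lien, D is senior to every other lien.
The other liens, earliest effective date first: C (Jan 9, 2020), A (Mar 15, 2020), B (May 6, 2020), E (May 10, 2020), F (Nov 1, 2020).
F is already junior to A, so the subordination agreement changes nothing.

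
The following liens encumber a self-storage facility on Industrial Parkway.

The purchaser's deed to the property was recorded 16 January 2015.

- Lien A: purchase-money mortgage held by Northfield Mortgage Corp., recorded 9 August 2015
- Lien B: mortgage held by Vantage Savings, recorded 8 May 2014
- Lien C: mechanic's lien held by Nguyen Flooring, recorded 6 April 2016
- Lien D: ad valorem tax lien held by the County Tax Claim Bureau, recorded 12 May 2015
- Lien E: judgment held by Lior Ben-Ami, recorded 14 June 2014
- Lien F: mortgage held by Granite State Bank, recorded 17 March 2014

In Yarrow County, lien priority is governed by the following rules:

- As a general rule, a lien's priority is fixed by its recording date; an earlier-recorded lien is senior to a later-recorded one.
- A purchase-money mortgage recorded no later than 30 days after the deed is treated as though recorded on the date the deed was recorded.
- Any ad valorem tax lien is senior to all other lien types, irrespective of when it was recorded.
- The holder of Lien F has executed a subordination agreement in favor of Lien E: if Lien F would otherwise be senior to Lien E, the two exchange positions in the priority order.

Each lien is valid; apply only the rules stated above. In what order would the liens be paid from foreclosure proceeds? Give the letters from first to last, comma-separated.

Effective dates: A missed the 30-day window (205 days after the deed), so its recording date stands.
D, as an ad valorem tax lien, has superpriority and ranks first.
Among the remaining liens, by effective date: F (17 March 2014), B (8 May 2014), E (14 June 2014), A (9 August 2015), C (6 April 2016).
The subordination applies — F was senior to E — so F and E swap.

D, E, B, F, A, C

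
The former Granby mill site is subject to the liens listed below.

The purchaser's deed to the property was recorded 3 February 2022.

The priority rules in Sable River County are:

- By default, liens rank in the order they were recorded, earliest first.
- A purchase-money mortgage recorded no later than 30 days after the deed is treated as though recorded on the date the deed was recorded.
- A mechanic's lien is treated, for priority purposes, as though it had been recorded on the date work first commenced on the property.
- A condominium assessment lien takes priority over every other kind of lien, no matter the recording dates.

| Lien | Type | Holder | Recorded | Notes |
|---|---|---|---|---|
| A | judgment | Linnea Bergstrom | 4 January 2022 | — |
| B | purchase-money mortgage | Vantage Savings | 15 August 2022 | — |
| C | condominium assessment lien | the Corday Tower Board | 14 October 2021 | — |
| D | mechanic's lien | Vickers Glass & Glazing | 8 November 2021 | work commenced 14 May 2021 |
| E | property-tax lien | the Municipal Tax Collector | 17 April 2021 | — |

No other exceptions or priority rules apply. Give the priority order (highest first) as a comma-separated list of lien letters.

C, E, D, A, B

Effective dates: B missed the 30-day window (193 days after the deed), so its recording date stands; D is treated as recorded 14 May 2021, the work-commencement date.
C, as a condominium assessment lien, has superpriority and ranks first.
Ordering the rest by effective date: E (17 April 2021), D (14 May 2021), A (4 January 2022), B (15 August 2022).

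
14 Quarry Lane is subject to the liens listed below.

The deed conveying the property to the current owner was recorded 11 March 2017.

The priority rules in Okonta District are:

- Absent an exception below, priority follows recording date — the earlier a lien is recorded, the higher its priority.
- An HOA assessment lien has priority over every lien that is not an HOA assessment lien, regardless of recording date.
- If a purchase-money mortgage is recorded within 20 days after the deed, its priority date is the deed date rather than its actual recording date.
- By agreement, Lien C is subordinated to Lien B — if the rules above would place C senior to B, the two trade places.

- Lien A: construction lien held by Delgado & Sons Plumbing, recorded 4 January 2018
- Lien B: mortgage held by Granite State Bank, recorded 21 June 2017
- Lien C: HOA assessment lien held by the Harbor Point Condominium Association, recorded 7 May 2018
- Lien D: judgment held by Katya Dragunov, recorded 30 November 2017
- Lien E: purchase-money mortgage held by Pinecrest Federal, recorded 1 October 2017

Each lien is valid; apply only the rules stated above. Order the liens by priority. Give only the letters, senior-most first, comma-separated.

B, C, E, D, A

Effective dates after the stated exceptions: E missed the 20-day window (204 days after the deed), so its recording date stands.
C is an HOA assessment lien, so it outranks all other liens regardless of date.
Among the remaining liens, by effective date: B (21 June 2017), E (1 October 2017), D (30 November 2017), A (4 January 2018).
C would otherwise be senior to B, so under the subordination agreement C and B exchange positions.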